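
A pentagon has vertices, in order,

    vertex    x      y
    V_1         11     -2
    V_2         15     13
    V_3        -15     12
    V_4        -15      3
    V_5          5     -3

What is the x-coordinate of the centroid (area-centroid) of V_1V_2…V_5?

Apply the surveyor's formula. First the cross-terms c_i = x_i·y_{i+1} − x_{i+1}·y_i:
  173, 375, 135, 30, 23  ⇒  2A = 736, A = 368.
Then Σ (x_i + x_{i+1})·c_i = 516, so x̄ = 516 / (6·368) = 43/184.

43/184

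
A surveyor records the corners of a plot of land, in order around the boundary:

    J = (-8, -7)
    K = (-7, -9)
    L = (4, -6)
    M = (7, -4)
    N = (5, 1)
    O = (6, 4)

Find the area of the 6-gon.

Cross-terms: 23, 78, 26, 27, 14, -10  ⇒  Σ = 158
Area = |Σ|/2 = 79.

79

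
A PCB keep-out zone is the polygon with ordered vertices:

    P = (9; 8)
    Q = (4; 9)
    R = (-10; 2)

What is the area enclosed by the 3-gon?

Apply the surveyor's formula: 2A = Σ (x_i·y_{i+1} − x_{i+1}·y_i), indices taken mod 3.
P→Q: (9)(9) − (4)(8) = 49
Q→R: (4)(2) − (-10)(9) = 98
R→P: (-10)(8) − (9)(2) = -98
Σ = 49
Area = |Σ|/2 = 24.5.

24.5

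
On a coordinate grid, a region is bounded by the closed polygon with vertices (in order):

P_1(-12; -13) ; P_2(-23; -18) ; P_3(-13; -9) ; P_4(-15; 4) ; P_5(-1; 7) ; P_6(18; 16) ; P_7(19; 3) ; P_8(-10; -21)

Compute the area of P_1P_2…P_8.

640.5

Apply the shoelace formula: 2A = Σ (x_i·y_{i+1} − x_{i+1}·y_i), indices taken mod 8.
P_1→P_2: (-12)(-18) − (-23)(-13) = -83
P_2→P_3: (-23)(-9) − (-13)(-18) = -27
P_3→P_4: (-13)(4) − (-15)(-9) = -187
P_4→P_5: (-15)(7) − (-1)(4) = -101
P_5→P_6: (-1)(16) − (18)(7) = -142
P_6→P_7: (18)(3) − (19)(16) = -250
P_7→P_8: (19)(-21) − (-10)(3) = -369
P_8→P_1: (-10)(-13) − (-12)(-21) = -122
Σ = -1281
Area = |Σ|/2 = 640.5.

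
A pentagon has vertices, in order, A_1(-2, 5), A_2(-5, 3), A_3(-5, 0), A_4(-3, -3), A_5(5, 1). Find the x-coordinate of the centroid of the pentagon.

-149/132

Apply the shoelace (surveyor's) formula. First the cross-terms c_i = x_i·y_{i+1} − x_{i+1}·y_i:
  19, 15, 15, 12, 27  ⇒  2A = 88, A = 44.
Then Σ (x_i + x_{i+1})·c_i = -298, so x̄ = -298 / (6·44) = -149/132.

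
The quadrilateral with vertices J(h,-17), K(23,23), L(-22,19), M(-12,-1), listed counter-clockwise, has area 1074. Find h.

15

The doubled signed area Σ (x_i y_{i+1} − x_{i+1} y_i) is linear in h.
With h=0 it equals 1788; the coefficient of h is 24 (from the two edges through J).
So 24·h + 1788 = 2·1074 = 2148 ⇒ h = 15.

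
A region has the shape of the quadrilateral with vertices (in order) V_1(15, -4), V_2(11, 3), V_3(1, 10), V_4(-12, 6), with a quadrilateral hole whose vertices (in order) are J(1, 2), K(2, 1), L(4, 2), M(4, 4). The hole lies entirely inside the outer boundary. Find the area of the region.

Outer boundary:
Apply the surveyor's formula: 2A = Σ (x_i·y_{i+1} − x_{i+1}·y_i), indices taken mod 4.
Σ = (89) + (107) + (126) + (-42) = 280
Area = |Σ|/2 = 140.
Hole:
Apply the shoelace formula: 2A = Σ (x_i·y_{i+1} − x_{i+1}·y_i), indices taken mod 4.
Cross-terms: -3, 0, 8, 4  ⇒  Σ = 9
Area = |Σ|/2 = 4.5.
Net area = 140 − 4.5 = 135.5.

135.5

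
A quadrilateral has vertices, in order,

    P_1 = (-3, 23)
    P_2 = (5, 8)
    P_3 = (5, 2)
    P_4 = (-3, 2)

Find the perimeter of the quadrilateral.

|P_1P_2| = √((8)² + (-15)²) = √289 = 17
|P_2P_3| = √((0)² + (-6)²) = √36 = 6
|P_3P_4| = √((-8)² + (0)²) = √64 = 8
|P_4P_1| = √((0)² + (21)²) = √441 = 21
Perimeter = 17 + 6 + 8 + 21 = 52.

52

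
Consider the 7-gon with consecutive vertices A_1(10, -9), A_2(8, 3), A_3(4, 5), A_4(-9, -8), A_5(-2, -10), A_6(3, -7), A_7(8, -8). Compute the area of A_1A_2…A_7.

Σ = (102) + (28) + (13) + (74) + (44) + (32) + (8) = 301
Area = |Σ|/2 = 150.5.

150.5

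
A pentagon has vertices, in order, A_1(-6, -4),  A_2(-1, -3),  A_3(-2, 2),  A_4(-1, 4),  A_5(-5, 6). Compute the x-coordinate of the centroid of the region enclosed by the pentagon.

Apply Gauss's area formula. First the cross-terms c_i = x_i·y_{i+1} − x_{i+1}·y_i:
  14, -8, -6, 14, 56  ⇒  2A = 70, A = 35.
Then Σ (x_i + x_{i+1})·c_i = -756, so x̄ = -756 / (6·35) = -3.6.

-3.6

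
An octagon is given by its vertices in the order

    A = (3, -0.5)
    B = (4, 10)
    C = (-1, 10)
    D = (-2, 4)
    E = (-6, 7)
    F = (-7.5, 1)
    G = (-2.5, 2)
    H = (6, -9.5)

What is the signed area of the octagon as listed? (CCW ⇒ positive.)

A→B: (3)(10) − (4)(-0.5) = 32
B→C: (4)(10) − (-1)(10) = 50
C→D: (-1)(4) − (-2)(10) = 16
D→E: (-2)(7) − (-6)(4) = 10
E→F: (-6)(1) − (-7.5)(7) = 46.5
F→G: (-7.5)(2) − (-2.5)(1) = -12.5
G→H: (-2.5)(-9.5) − (6)(2) = 11.75
H→A: (6)(-0.5) − (3)(-9.5) = 25.5
Σ = 179.25
Signed area = Σ/2 = 89.625 (positive ⇒ counter-clockwise traversal).

89.625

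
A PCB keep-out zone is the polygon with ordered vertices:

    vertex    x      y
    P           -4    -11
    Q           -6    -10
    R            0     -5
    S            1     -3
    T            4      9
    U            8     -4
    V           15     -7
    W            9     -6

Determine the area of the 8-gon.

102

Apply the shoelace (surveyor's) formula: 2A = Σ (x_i·y_{i+1} − x_{i+1}·y_i), indices taken mod 8.
Cross-terms: -26, 30, 5, 21, -88, 4, -27, -123  ⇒  Σ = -204
Area = |Σ|/2 = 102.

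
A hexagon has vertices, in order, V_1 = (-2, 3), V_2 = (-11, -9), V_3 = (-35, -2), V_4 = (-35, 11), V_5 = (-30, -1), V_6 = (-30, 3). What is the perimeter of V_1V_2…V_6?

|V_1V_2| = √((-9)² + (-12)²) = √225 = 15
|V_2V_3| = √((-24)² + (7)²) = √625 = 25
|V_3V_4| = √((0)² + (13)²) = √169 = 13
|V_4V_5| = √((5)² + (-12)²) = √169 = 13
|V_5V_6| = √((0)² + (4)²) = √16 = 4
|V_6V_1| = √((28)² + (0)²) = √784 = 28
Perimeter = 15 + 25 + 13 + 13 + 4 + 28 = 98.

98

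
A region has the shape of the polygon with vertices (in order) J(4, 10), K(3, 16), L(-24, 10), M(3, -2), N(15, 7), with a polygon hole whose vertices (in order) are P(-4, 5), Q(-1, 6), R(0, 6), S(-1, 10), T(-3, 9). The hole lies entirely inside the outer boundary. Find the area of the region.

Outer boundary:
Apply Gauss's area formula: 2A = Σ (x_i·y_{i+1} − x_{i+1}·y_i), indices taken mod 5.
Σ = (34) + (414) + (18) + (51) + (122) = 639
Area = |Σ|/2 = 319.5.
Hole:
P→Q: (-4)(6) − (-1)(5) = -19
Q→R: (-1)(6) − (0)(6) = -6
R→S: (0)(10) − (-1)(6) = 6
S→T: (-1)(9) − (-3)(10) = 21
T→P: (-3)(5) − (-4)(9) = 21
Σ = 23
Area = |Σ|/2 = 11.5.
Net area = 319.5 − 11.5 = 308.

308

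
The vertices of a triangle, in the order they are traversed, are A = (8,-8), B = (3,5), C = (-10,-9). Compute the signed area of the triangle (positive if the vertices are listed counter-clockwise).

119.5

Apply the shoelace (surveyor's) formula: 2A = Σ (x_i·y_{i+1} − x_{i+1}·y_i), indices taken mod 3.
Cross-terms: 64, 23, 152  ⇒  Σ = 239
Signed area = Σ/2 = 119.5 (positive ⇒ counter-clockwise traversal).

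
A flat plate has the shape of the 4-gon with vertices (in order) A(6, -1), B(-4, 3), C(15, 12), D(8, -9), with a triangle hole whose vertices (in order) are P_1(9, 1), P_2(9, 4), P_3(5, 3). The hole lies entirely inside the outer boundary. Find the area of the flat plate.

126

Outer boundary:
Apply Gauss's area formula: 2A = Σ (x_i·y_{i+1} − x_{i+1}·y_i), indices taken mod 4.
Σ = (14) + (-93) + (-231) + (46) = -264
Area = |Σ|/2 = 132.
Hole:
Σ = (27) + (7) + (-22) = 12
Area = |Σ|/2 = 6.
Net area = 132 − 6 = 126.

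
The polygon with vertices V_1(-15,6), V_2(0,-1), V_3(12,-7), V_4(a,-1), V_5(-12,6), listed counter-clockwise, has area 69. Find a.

The doubled signed area Σ (x_i y_{i+1} − x_{i+1} y_i) is linear in a.
With a=0 it equals 21; the coefficient of a is 13 (from the two edges through V_4).
So 13·a + 21 = 2·69 = 138 ⇒ a = 9.

9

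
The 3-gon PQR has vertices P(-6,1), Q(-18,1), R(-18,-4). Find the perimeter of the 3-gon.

30

|PQ| = √((-12)² + (0)²) = √144 = 12
|QR| = √((0)² + (-5)²) = √25 = 5
|RP| = √((12)² + (5)²) = √169 = 13
Perimeter = 12 + 5 + 13 = 30.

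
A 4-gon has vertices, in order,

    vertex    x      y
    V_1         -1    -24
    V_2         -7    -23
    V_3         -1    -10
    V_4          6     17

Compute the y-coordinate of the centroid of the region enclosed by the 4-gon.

-461/39

Apply the shoelace (surveyor's) formula. First the cross-terms c_i = x_i·y_{i+1} − x_{i+1}·y_i:
  -145, 47, 43, -127  ⇒  2A = -182, A = -91.
Then Σ (y_i + y_{i+1})·c_i = 6454, so ȳ = 6454 / (6·(-91)) = -461/39.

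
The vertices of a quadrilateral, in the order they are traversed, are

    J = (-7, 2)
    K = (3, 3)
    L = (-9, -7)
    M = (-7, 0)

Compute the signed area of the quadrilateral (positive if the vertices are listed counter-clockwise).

-42

J→K: (-7)(3) − (3)(2) = -27
K→L: (3)(-7) − (-9)(3) = 6
L→M: (-9)(0) − (-7)(-7) = -49
M→J: (-7)(2) − (-7)(0) = -14
Σ = -84
Signed area = Σ/2 = -42 (negative ⇒ clockwise traversal).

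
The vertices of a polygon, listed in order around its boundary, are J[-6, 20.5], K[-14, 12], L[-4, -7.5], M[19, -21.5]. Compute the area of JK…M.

428.5

Σ = (215) + (153) + (228.5) + (260.5) = 857
Area = |Σ|/2 = 428.5.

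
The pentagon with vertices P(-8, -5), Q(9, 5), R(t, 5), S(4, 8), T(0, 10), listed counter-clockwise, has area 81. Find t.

Write out the shoelace sum; only the two edges meeting at R involve t:
2·Area = [(9·5 − t·5) + (t·8 − 4·5)] + 125
       = 3·t + 150 = 162
⇒ t = 4.

4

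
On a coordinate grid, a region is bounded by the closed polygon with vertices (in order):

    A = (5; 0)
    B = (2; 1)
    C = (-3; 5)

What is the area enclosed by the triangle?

3.5

Σ = (5) + (13) + (-25) = -7
Area = |Σ|/2 = 3.5.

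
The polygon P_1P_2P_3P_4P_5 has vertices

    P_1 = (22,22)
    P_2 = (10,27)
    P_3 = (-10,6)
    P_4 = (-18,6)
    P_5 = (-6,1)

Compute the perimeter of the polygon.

98

|P_1P_2| = √((-12)² + (5)²) = √169 = 13
|P_2P_3| = √((-20)² + (-21)²) = √841 = 29
|P_3P_4| = √((-8)² + (0)²) = √64 = 8
|P_4P_5| = √((12)² + (-5)²) = √169 = 13
|P_5P_1| = √((28)² + (21)²) = √1225 = 35
Perimeter = 13 + 29 + 8 + 13 + 35 = 98.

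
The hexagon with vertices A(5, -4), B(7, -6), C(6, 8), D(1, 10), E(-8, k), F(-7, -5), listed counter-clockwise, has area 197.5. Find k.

10

The doubled signed area Σ (x_i y_{i+1} − x_{i+1} y_i) is linear in k.
With k=0 it equals 315; the coefficient of k is 8 (from the two edges through E).
So 8·k + 315 = 2·197.5 = 395 ⇒ k = 10.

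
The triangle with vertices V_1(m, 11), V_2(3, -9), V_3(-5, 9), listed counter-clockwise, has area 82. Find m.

Write out the shoelace sum; only the two edges meeting at V_1 involve m:
2·Area = [((-5)·11 − m·9) + (m·(-9) − 3·11)] + -18
       = -18·m + -106 = 164
⇒ m = -15.

-15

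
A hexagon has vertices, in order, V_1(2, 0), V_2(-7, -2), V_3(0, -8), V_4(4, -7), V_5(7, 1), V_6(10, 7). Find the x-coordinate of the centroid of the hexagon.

Apply the shoelace (surveyor's) formula. First the cross-terms c_i = x_i·y_{i+1} − x_{i+1}·y_i:
  -4, 56, 32, 53, 39, -14  ⇒  2A = 162, A = 81.
Then Σ (x_i + x_{i+1})·c_i = 834, so x̄ = 834 / (6·81) = 139/81.

139/81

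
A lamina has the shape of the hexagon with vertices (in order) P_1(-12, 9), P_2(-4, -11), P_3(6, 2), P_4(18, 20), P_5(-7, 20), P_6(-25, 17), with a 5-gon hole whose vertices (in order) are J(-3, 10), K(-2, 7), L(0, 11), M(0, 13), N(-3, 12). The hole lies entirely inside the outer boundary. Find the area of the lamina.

574

Outer boundary:
Apply the surveyor's formula: 2A = Σ (x_i·y_{i+1} − x_{i+1}·y_i), indices taken mod 6.
Cross-terms: 168, 58, 84, 500, 381, -21  ⇒  Σ = 1170
Area = |Σ|/2 = 585.
Hole:
Apply the shoelace formula: 2A = Σ (x_i·y_{i+1} − x_{i+1}·y_i), indices taken mod 5.
Cross-terms: -1, -22, 0, 39, 6  ⇒  Σ = 22
Area = |Σ|/2 = 11.
Net area = 585 − 11 = 574.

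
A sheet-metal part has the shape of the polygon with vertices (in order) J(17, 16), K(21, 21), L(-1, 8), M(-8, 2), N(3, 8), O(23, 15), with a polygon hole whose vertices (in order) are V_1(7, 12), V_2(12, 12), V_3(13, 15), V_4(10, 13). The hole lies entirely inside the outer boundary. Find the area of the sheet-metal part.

82

Outer boundary:
J→K: (17)(21) − (21)(16) = 21
K→L: (21)(8) − (-1)(21) = 189
L→M: (-1)(2) − (-8)(8) = 62
M→N: (-8)(8) − (3)(2) = -70
N→O: (3)(15) − (23)(8) = -139
O→J: (23)(16) − (17)(15) = 113
Σ = 176
Area = |Σ|/2 = 88.
Hole:
Apply Gauss's area formula: 2A = Σ (x_i·y_{i+1} − x_{i+1}·y_i), indices taken mod 4.
Σ = (-60) + (24) + (19) + (29) = 12
Area = |Σ|/2 = 6.
Net area = 88 − 6 = 82.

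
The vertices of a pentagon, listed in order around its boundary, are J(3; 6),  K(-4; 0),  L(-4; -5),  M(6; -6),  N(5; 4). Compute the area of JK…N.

Apply the surveyor's formula: 2A = Σ (x_i·y_{i+1} − x_{i+1}·y_i), indices taken mod 5.
J→K: (3)(0) − (-4)(6) = 24
K→L: (-4)(-5) − (-4)(0) = 20
L→M: (-4)(-6) − (6)(-5) = 54
M→N: (6)(4) − (5)(-6) = 54
N→J: (5)(6) − (3)(4) = 18
Σ = 170
Area = |Σ|/2 = 85.

85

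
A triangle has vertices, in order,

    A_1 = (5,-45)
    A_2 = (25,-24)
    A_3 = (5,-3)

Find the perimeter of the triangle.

|A_1A_2| = √((20)² + (21)²) = √841 = 29
|A_2A_3| = √((-20)² + (21)²) = √841 = 29
|A_3A_1| = √((0)² + (-42)²) = √1764 = 42
Perimeter = 29 + 29 + 42 = 100.

100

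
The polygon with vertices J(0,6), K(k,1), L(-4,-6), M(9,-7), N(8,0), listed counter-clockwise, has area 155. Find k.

Write out the shoelace sum; only the two edges meeting at K involve k:
2·Area = [(0·1 − k·6) + (k·(-6) − (-4)·1)] + 186
       = -12·k + 190 = 310
⇒ k = -10.

-10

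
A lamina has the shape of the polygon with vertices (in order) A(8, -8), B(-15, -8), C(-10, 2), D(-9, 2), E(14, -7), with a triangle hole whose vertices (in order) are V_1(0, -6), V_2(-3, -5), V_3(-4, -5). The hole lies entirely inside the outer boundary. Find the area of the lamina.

158

Outer boundary:
Apply Gauss's area formula: 2A = Σ (x_i·y_{i+1} − x_{i+1}·y_i), indices taken mod 5.
Σ = (-184) + (-110) + (-2) + (35) + (-56) = -317
Area = |Σ|/2 = 158.5.
Hole:
Apply the shoelace (surveyor's) formula: 2A = Σ (x_i·y_{i+1} − x_{i+1}·y_i), indices taken mod 3.
Σ = (-18) + (-5) + (24) = 1
Area = |Σ|/2 = 0.5.
Net area = 158.5 − 0.5 = 158.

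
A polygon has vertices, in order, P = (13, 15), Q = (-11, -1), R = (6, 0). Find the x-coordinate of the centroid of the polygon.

Apply Gauss's area formula. First the cross-terms c_i = x_i·y_{i+1} − x_{i+1}·y_i:
  152, 6, 90  ⇒  2A = 248, A = 124.
Then Σ (x_i + x_{i+1})·c_i = 1984, so x̄ = 1984 / (6·124) = 8/3.

8/3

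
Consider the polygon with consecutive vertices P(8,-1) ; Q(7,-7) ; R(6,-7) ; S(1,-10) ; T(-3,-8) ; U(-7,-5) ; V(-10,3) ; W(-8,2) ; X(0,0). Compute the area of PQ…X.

127.5

Apply the shoelace formula: 2A = Σ (x_i·y_{i+1} − x_{i+1}·y_i), indices taken mod 9.
Cross-terms: -49, -7, -53, -38, -41, -71, 4, 0, 0  ⇒  Σ = -255
Area = |Σ|/2 = 127.5.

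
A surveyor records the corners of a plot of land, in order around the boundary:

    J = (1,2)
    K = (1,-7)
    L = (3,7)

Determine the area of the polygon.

9

Apply the shoelace (surveyor's) formula: 2A = Σ (x_i·y_{i+1} − x_{i+1}·y_i), indices taken mod 3.
Σ = (-9) + (28) + (-1) = 18
Area = |Σ|/2 = 9.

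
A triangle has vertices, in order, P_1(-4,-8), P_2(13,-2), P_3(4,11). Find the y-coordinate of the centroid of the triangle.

1/3

Apply the shoelace formula. First the cross-terms c_i = x_i·y_{i+1} − x_{i+1}·y_i:
  112, 151, 12  ⇒  2A = 275, A = 137.5.
Then Σ (y_i + y_{i+1})·c_i = 275, so ȳ = 275 / (6·137.5) = 1/3.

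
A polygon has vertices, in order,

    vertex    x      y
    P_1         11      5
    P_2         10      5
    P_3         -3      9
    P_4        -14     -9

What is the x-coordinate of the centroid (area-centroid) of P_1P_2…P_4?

Apply the surveyor's formula. First the cross-terms c_i = x_i·y_{i+1} − x_{i+1}·y_i:
  5, 105, 153, 29  ⇒  2A = 292, A = 146.
Then Σ (x_i + x_{i+1})·c_i = -1848, so x̄ = -1848 / (6·146) = -154/73.

-154/73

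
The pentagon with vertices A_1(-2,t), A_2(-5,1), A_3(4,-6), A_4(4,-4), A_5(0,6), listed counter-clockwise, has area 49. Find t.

6

The doubled signed area Σ (x_i y_{i+1} − x_{i+1} y_i) is linear in t.
With t=0 it equals 68; the coefficient of t is 5 (from the two edges through A_1).
So 5·t + 68 = 2·49 = 98 ⇒ t = 6.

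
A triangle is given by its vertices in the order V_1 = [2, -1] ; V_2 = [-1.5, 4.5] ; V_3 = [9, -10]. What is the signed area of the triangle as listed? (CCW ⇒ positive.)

Apply Gauss's area formula: 2A = Σ (x_i·y_{i+1} − x_{i+1}·y_i), indices taken mod 3.
Σ = (7.5) + (-25.5) + (11) = -7
Signed area = Σ/2 = -3.5 (negative ⇒ clockwise traversal).

-3.5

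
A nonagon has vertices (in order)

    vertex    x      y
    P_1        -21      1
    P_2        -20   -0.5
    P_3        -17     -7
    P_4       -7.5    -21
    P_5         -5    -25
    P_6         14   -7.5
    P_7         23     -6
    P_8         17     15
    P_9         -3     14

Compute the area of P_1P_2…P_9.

Apply the shoelace formula: 2A = Σ (x_i·y_{i+1} − x_{i+1}·y_i), indices taken mod 9.
Cross-terms: 30.5, 131.5, 304.5, 82.5, 387.5, 88.5, 447, 283, 291  ⇒  Σ = 2046
Area = |Σ|/2 = 1023.

1023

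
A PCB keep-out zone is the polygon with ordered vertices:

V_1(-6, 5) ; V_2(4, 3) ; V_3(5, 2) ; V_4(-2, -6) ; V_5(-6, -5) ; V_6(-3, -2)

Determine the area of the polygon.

Apply the shoelace formula: 2A = Σ (x_i·y_{i+1} − x_{i+1}·y_i), indices taken mod 6.
V_1→V_2: (-6)(3) − (4)(5) = -38
V_2→V_3: (4)(2) − (5)(3) = -7
V_3→V_4: (5)(-6) − (-2)(2) = -26
V_4→V_5: (-2)(-5) − (-6)(-6) = -26
V_5→V_6: (-6)(-2) − (-3)(-5) = -3
V_6→V_1: (-3)(5) − (-6)(-2) = -27
Σ = -127
Area = |Σ|/2 = 63.5.

63.5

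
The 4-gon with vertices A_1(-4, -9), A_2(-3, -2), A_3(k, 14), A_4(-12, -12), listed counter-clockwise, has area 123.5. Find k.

-8

Write out the shoelace sum; only the two edges meeting at A_3 involve k:
2·Area = [((-3)·14 − k·(-2)) + (k·(-12) − (-12)·14)] + 41
       = -10·k + 167 = 247
⇒ k = -8.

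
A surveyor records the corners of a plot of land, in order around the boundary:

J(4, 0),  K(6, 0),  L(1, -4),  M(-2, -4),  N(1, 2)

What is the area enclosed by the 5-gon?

22

Apply the surveyor's formula: 2A = Σ (x_i·y_{i+1} − x_{i+1}·y_i), indices taken mod 5.
Σ = (0) + (-24) + (-12) + (0) + (-8) = -44
Area = |Σ|/2 = 22.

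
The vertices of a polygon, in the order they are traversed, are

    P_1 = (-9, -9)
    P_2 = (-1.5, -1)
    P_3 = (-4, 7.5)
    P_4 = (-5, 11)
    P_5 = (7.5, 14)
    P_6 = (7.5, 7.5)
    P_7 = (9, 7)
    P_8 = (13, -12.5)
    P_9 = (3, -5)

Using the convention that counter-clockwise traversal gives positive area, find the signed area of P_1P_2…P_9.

-272.75

Apply Gauss's area formula: 2A = Σ (x_i·y_{i+1} − x_{i+1}·y_i), indices taken mod 9.
Σ = (-4.5) + (-15.25) + (-6.5) + (-152.5) + (-48.75) + (-15) + (-203.5) + (-27.5) + (-72) = -545.5
Signed area = Σ/2 = -272.75 (negative ⇒ clockwise traversal).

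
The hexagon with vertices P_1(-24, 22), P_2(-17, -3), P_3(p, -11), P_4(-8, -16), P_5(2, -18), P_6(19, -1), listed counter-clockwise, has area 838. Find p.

-17

Write out the shoelace sum; only the two edges meeting at P_3 involve p:
2·Area = [((-17)·(-11) − p·(-3)) + (p·(-16) − (-8)·(-11))] + 1356
       = -13·p + 1455 = 1676
⇒ p = -17.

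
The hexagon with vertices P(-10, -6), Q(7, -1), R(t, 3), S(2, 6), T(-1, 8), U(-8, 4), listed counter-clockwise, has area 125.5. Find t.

The doubled signed area Σ (x_i y_{i+1} − x_{i+1} y_i) is linear in t.
With t=0 it equals 237; the coefficient of t is 7 (from the two edges through R).
So 7·t + 237 = 2·125.5 = 251 ⇒ t = 2.

2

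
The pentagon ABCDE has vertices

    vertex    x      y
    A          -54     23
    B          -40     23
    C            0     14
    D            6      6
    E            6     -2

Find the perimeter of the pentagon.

|AB| = √((14)² + (0)²) = √196 = 14
|BC| = √((40)² + (-9)²) = √1681 = 41
|CD| = √((6)² + (-8)²) = √100 = 10
|DE| = √((0)² + (-8)²) = √64 = 8
|EA| = √((-60)² + (25)²) = √4225 = 65
Perimeter = 14 + 41 + 10 + 8 + 65 = 138.

138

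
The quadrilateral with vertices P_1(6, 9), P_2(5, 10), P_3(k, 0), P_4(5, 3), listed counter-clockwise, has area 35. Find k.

Write out the shoelace sum; only the two edges meeting at P_3 involve k:
2·Area = [(5·0 − k·10) + (k·3 − 5·0)] + 42
       = -7·k + 42 = 70
⇒ k = -4.

-4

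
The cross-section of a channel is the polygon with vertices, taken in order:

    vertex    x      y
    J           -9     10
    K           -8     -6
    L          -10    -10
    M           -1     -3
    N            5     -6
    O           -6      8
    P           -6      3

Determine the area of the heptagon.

Apply Gauss's area formula: 2A = Σ (x_i·y_{i+1} − x_{i+1}·y_i), indices taken mod 7.
Σ = (134) + (20) + (20) + (21) + (4) + (30) + (-33) = 196
Area = |Σ|/2 = 98.

98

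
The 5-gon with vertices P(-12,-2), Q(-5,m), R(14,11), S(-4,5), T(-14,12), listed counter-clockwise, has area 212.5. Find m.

-7

The doubled signed area Σ (x_i y_{i+1} − x_{i+1} y_i) is linear in m.
With m=0 it equals 243; the coefficient of m is -26 (from the two edges through Q).
So -26·m + 243 = 2·212.5 = 425 ⇒ m = -7.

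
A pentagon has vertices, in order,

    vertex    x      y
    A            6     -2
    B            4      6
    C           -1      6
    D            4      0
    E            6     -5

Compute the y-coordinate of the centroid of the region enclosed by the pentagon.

Apply the shoelace formula. First the cross-terms c_i = x_i·y_{i+1} − x_{i+1}·y_i:
  44, 30, -24, -20, 18  ⇒  2A = 48, A = 24.
Then Σ (y_i + y_{i+1})·c_i = 366, so ȳ = 366 / (6·24) = 61/24.

61/24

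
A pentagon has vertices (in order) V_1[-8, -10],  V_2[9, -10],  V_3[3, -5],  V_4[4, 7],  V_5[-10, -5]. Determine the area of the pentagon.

153

Apply the shoelace (surveyor's) formula: 2A = Σ (x_i·y_{i+1} − x_{i+1}·y_i), indices taken mod 5.
Cross-terms: 170, -15, 41, 50, 60  ⇒  Σ = 306
Area = |Σ|/2 = 153.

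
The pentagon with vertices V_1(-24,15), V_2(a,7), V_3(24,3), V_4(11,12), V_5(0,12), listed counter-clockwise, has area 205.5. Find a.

The doubled signed area Σ (x_i y_{i+1} − x_{i+1} y_i) is linear in a.
With a=0 it equals 339; the coefficient of a is -12 (from the two edges through V_2).
So -12·a + 339 = 2·205.5 = 411 ⇒ a = -6.

-6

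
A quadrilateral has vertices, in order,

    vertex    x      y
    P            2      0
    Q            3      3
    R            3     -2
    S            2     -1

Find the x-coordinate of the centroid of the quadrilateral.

Apply the surveyor's formula. First the cross-terms c_i = x_i·y_{i+1} − x_{i+1}·y_i:
  6, -15, 1, 2  ⇒  2A = -6, A = -3.
Then Σ (x_i + x_{i+1})·c_i = -47, so x̄ = -47 / (6·(-3)) = 47/18.

47/18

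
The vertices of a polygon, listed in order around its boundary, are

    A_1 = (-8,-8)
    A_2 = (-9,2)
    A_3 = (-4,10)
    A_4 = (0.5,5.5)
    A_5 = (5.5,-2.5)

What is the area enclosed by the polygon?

Apply the shoelace formula: 2A = Σ (x_i·y_{i+1} − x_{i+1}·y_i), indices taken mod 5.
A_1→A_2: (-8)(2) − (-9)(-8) = -88
A_2→A_3: (-9)(10) − (-4)(2) = -82
A_3→A_4: (-4)(5.5) − (0.5)(10) = -27
A_4→A_5: (0.5)(-2.5) − (5.5)(5.5) = -31.5
A_5→A_1: (5.5)(-8) − (-8)(-2.5) = -64
Σ = -292.5
Area = |Σ|/2 = 146.25.

146.25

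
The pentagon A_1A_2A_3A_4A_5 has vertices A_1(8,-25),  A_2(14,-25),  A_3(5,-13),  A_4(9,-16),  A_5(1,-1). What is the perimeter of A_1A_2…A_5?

68

|A_1A_2| = √((6)² + (0)²) = √36 = 6
|A_2A_3| = √((-9)² + (12)²) = √225 = 15
|A_3A_4| = √((4)² + (-3)²) = √25 = 5
|A_4A_5| = √((-8)² + (15)²) = √289 = 17
|A_5A_1| = √((7)² + (-24)²) = √625 = 25
Perimeter = 6 + 15 + 5 + 17 + 25 = 68.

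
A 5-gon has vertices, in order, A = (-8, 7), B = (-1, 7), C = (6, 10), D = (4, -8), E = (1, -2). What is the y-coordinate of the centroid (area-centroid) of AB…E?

199/66

Apply the surveyor's formula. First the cross-terms c_i = x_i·y_{i+1} − x_{i+1}·y_i:
  -49, -52, -88, 0, -9  ⇒  2A = -198, A = -99.
Then Σ (y_i + y_{i+1})·c_i = -1791, so ȳ = -1791 / (6·(-99)) = 199/66.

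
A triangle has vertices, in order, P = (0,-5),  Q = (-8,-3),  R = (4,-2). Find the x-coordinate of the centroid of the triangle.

-4/3

Apply the shoelace formula. First the cross-terms c_i = x_i·y_{i+1} − x_{i+1}·y_i:
  -40, 28, -20  ⇒  2A = -32, A = -16.
Then Σ (x_i + x_{i+1})·c_i = 128, so x̄ = 128 / (6·(-16)) = -4/3.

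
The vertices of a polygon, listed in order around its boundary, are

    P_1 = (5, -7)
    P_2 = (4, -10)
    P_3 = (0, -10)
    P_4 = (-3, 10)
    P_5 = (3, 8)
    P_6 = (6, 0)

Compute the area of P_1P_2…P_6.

118

P_1→P_2: (5)(-10) − (4)(-7) = -22
P_2→P_3: (4)(-10) − (0)(-10) = -40
P_3→P_4: (0)(10) − (-3)(-10) = -30
P_4→P_5: (-3)(8) − (3)(10) = -54
P_5→P_6: (3)(0) − (6)(8) = -48
P_6→P_1: (6)(-7) − (5)(0) = -42
Σ = -236
Area = |Σ|/2 = 118.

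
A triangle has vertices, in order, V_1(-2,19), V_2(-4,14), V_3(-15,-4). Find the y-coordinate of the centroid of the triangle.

Apply the surveyor's formula. First the cross-terms c_i = x_i·y_{i+1} − x_{i+1}·y_i:
  48, 226, -293  ⇒  2A = -19, A = -9.5.
Then Σ (y_i + y_{i+1})·c_i = -551, so ȳ = -551 / (6·(-9.5)) = 29/3.

29/3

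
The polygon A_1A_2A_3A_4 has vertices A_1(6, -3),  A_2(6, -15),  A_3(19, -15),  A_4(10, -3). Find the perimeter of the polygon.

44

|A_1A_2| = √((0)² + (-12)²) = √144 = 12
|A_2A_3| = √((13)² + (0)²) = √169 = 13
|A_3A_4| = √((-9)² + (12)²) = √225 = 15
|A_4A_1| = √((-4)² + (0)²) = √16 = 4
Perimeter = 12 + 13 + 15 + 4 = 44.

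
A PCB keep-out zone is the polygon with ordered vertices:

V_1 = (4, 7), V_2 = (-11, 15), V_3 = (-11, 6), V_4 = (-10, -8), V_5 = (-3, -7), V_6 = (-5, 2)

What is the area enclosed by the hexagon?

173

Apply Gauss's area formula: 2A = Σ (x_i·y_{i+1} − x_{i+1}·y_i), indices taken mod 6.
Σ = (137) + (99) + (148) + (46) + (-41) + (-43) = 346
Area = |Σ|/2 = 173.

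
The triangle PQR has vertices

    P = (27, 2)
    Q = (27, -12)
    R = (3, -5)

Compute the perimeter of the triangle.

|PQ| = √((0)² + (-14)²) = √196 = 14
|QR| = √((-24)² + (7)²) = √625 = 25
|RP| = √((24)² + (7)²) = √625 = 25
Perimeter = 14 + 25 + 25 = 64.

64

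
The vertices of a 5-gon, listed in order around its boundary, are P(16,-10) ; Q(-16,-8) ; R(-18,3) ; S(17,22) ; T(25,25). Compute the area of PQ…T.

Cross-terms: -288, -192, -447, -125, -650  ⇒  Σ = -1702
Area = |Σ|/2 = 851.

851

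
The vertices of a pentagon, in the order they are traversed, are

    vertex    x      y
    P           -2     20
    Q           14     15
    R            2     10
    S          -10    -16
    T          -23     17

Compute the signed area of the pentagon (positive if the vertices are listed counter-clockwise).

Apply the surveyor's formula: 2A = Σ (x_i·y_{i+1} − x_{i+1}·y_i), indices taken mod 5.
Σ = (-310) + (110) + (68) + (-538) + (-426) = -1096
Signed area = Σ/2 = -548 (negative ⇒ clockwise traversal).

-548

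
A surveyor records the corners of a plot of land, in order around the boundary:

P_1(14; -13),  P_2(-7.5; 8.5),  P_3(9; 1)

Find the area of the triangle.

96.75

Cross-terms: 21.5, -84, -131  ⇒  Σ = -193.5
Area = |Σ|/2 = 96.75.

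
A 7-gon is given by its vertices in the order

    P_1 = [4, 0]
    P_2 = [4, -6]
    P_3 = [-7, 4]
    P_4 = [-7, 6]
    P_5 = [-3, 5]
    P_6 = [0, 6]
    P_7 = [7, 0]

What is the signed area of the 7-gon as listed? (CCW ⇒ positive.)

-70.5

Apply the shoelace (surveyor's) formula: 2A = Σ (x_i·y_{i+1} − x_{i+1}·y_i), indices taken mod 7.
Σ = (-24) + (-26) + (-14) + (-17) + (-18) + (-42) + (0) = -141
Signed area = Σ/2 = -70.5 (negative ⇒ clockwise traversal).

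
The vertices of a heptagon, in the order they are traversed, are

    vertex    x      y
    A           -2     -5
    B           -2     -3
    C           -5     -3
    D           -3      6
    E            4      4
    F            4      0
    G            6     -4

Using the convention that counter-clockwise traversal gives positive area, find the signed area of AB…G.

-79

Apply the shoelace formula: 2A = Σ (x_i·y_{i+1} − x_{i+1}·y_i), indices taken mod 7.
Σ = (-4) + (-9) + (-39) + (-36) + (-16) + (-16) + (-38) = -158
Signed area = Σ/2 = -79 (negative ⇒ clockwise traversal).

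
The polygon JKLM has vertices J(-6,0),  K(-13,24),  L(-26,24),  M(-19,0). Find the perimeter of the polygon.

|JK| = √((-7)² + (24)²) = √625 = 25
|KL| = √((-13)² + (0)²) = √169 = 13
|LM| = √((7)² + (-24)²) = √625 = 25
|MJ| = √((13)² + (0)²) = √169 = 13
Perimeter = 25 + 13 + 25 + 13 = 76.

76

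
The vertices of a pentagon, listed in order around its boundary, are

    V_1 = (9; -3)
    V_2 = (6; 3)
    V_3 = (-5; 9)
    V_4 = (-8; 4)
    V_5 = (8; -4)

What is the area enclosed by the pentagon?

Cross-terms: 45, 69, 52, 0, 12  ⇒  Σ = 178
Area = |Σ|/2 = 89.

89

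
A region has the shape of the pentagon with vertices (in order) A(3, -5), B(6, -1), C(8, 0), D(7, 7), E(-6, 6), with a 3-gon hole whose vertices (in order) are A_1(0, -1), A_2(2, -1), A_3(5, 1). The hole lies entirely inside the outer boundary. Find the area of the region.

Outer boundary:
Σ = (27) + (8) + (56) + (84) + (12) = 187
Area = |Σ|/2 = 93.5.
Hole:
Cross-terms: 2, 7, -5  ⇒  Σ = 4
Area = |Σ|/2 = 2.
Net area = 93.5 − 2 = 91.5.

91.5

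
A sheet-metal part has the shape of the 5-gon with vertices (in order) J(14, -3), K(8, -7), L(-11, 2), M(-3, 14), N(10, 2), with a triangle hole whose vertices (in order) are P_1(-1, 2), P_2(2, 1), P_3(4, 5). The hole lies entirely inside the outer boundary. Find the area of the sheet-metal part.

Outer boundary:
Apply the shoelace (surveyor's) formula: 2A = Σ (x_i·y_{i+1} − x_{i+1}·y_i), indices taken mod 5.
Cross-terms: -74, -61, -148, -146, -58  ⇒  Σ = -487
Area = |Σ|/2 = 243.5.
Hole:
Apply Gauss's area formula: 2A = Σ (x_i·y_{i+1} − x_{i+1}·y_i), indices taken mod 3.
Cross-terms: -5, 6, 13  ⇒  Σ = 14
Area = |Σ|/2 = 7.
Net area = 243.5 − 7 = 236.5.

236.5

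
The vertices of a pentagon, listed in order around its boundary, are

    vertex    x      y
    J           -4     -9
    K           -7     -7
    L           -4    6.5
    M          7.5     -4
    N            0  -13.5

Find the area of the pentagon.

Apply the shoelace formula: 2A = Σ (x_i·y_{i+1} − x_{i+1}·y_i), indices taken mod 5.
Σ = (-35) + (-73.5) + (-32.75) + (-101.25) + (-54) = -296.5
Area = |Σ|/2 = 148.25.

148.25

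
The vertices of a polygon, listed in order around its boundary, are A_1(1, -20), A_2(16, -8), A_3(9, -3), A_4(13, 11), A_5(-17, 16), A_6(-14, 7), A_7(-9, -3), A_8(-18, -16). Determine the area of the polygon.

Apply the shoelace formula: 2A = Σ (x_i·y_{i+1} − x_{i+1}·y_i), indices taken mod 8.
Σ = (312) + (24) + (138) + (395) + (105) + (105) + (90) + (376) = 1545
Area = |Σ|/2 = 772.5.

772.5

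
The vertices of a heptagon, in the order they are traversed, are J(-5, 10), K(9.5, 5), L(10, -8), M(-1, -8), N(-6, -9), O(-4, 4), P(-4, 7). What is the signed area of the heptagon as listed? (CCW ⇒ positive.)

-225

Apply the shoelace (surveyor's) formula: 2A = Σ (x_i·y_{i+1} − x_{i+1}·y_i), indices taken mod 7.
Σ = (-120) + (-126) + (-88) + (-39) + (-60) + (-12) + (-5) = -450
Signed area = Σ/2 = -225 (negative ⇒ clockwise traversal).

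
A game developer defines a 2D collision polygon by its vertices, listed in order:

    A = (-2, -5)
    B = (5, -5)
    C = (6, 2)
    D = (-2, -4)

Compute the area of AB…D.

28.5

Σ = (35) + (40) + (-20) + (2) = 57
Area = |Σ|/2 = 28.5.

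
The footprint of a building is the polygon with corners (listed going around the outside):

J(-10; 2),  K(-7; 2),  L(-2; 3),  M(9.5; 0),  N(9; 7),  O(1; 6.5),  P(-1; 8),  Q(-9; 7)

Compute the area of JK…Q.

Apply the shoelace formula: 2A = Σ (x_i·y_{i+1} − x_{i+1}·y_i), indices taken mod 8.
Σ = (-6) + (-17) + (-28.5) + (66.5) + (51.5) + (14.5) + (65) + (52) = 198
Area = |Σ|/2 = 99.

99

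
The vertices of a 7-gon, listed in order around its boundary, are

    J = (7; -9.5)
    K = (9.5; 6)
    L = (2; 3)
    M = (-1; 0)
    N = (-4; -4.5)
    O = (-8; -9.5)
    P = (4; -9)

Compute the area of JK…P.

146.625

Apply the shoelace (surveyor's) formula: 2A = Σ (x_i·y_{i+1} − x_{i+1}·y_i), indices taken mod 7.
Σ = (132.25) + (16.5) + (3) + (4.5) + (2) + (110) + (25) = 293.25
Area = |Σ|/2 = 146.625.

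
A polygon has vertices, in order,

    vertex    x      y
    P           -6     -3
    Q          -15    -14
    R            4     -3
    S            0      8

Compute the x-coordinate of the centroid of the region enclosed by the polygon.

-19/6

Apply the shoelace formula. First the cross-terms c_i = x_i·y_{i+1} − x_{i+1}·y_i:
  39, 101, 32, 48  ⇒  2A = 220, A = 110.
Then Σ (x_i + x_{i+1})·c_i = -2090, so x̄ = -2090 / (6·110) = -19/6.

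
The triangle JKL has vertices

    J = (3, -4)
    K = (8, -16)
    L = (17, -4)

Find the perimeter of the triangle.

42

|JK| = √((5)² + (-12)²) = √169 = 13
|KL| = √((9)² + (12)²) = √225 = 15
|LJ| = √((-14)² + (0)²) = √196 = 14
Perimeter = 13 + 15 + 14 = 42.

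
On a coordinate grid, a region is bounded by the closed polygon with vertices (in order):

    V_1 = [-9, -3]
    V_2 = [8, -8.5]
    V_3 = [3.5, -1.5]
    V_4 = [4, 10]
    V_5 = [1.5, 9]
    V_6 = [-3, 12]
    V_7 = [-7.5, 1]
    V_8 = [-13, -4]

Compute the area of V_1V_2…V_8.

Apply the shoelace (surveyor's) formula: 2A = Σ (x_i·y_{i+1} − x_{i+1}·y_i), indices taken mod 8.
Cross-terms: 100.5, 17.75, 41, 21, 45, 87, 43, 3  ⇒  Σ = 358.25
Area = |Σ|/2 = 179.125.

179.125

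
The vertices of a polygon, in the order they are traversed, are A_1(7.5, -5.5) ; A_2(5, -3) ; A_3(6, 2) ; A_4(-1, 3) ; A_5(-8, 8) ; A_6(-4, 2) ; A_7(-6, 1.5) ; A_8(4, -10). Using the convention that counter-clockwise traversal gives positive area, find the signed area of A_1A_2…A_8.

Apply the surveyor's formula: 2A = Σ (x_i·y_{i+1} − x_{i+1}·y_i), indices taken mod 8.
Cross-terms: 5, 28, 20, 16, 16, 6, 54, 53  ⇒  Σ = 198
Signed area = Σ/2 = 99 (positive ⇒ counter-clockwise traversal).

99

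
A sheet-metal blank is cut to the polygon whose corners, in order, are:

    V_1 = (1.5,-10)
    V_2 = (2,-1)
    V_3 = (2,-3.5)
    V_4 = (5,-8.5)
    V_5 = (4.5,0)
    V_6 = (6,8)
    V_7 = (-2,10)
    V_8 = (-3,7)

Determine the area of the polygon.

99.875

Apply Gauss's area formula: 2A = Σ (x_i·y_{i+1} − x_{i+1}·y_i), indices taken mod 8.
V_1→V_2: (1.5)(-1) − (2)(-10) = 18.5
V_2→V_3: (2)(-3.5) − (2)(-1) = -5
V_3→V_4: (2)(-8.5) − (5)(-3.5) = 0.5
V_4→V_5: (5)(0) − (4.5)(-8.5) = 38.25
V_5→V_6: (4.5)(8) − (6)(0) = 36
V_6→V_7: (6)(10) − (-2)(8) = 76
V_7→V_8: (-2)(7) − (-3)(10) = 16
V_8→V_1: (-3)(-10) − (1.5)(7) = 19.5
Σ = 199.75
Area = |Σ|/2 = 99.875.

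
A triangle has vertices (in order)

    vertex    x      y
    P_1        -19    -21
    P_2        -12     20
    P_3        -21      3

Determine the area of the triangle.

125

Apply the surveyor's formula: 2A = Σ (x_i·y_{i+1} − x_{i+1}·y_i), indices taken mod 3.
P_1→P_2: (-19)(20) − (-12)(-21) = -632
P_2→P_3: (-12)(3) − (-21)(20) = 384
P_3→P_1: (-21)(-21) − (-19)(3) = 498
Σ = 250
Area = |Σ|/2 = 125.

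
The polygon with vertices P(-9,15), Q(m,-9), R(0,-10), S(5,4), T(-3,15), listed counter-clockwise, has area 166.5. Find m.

-1

The doubled signed area Σ (x_i y_{i+1} − x_{i+1} y_i) is linear in m.
With m=0 it equals 308; the coefficient of m is -25 (from the two edges through Q).
So -25·m + 308 = 2·166.5 = 333 ⇒ m = -1.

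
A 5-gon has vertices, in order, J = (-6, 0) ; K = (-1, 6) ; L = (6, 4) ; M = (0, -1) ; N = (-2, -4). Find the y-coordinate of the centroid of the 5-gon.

Apply the surveyor's formula. First the cross-terms c_i = x_i·y_{i+1} − x_{i+1}·y_i:
  -36, -40, -6, -2, -24  ⇒  2A = -108, A = -54.
Then Σ (y_i + y_{i+1})·c_i = -528, so ȳ = -528 / (6·(-54)) = 44/27.

44/27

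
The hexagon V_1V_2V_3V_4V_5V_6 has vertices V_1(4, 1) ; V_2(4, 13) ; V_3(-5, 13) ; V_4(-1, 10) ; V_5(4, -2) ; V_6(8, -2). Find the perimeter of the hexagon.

48

|V_1V_2| = √((0)² + (12)²) = √144 = 12
|V_2V_3| = √((-9)² + (0)²) = √81 = 9
|V_3V_4| = √((4)² + (-3)²) = √25 = 5
|V_4V_5| = √((5)² + (-12)²) = √169 = 13
|V_5V_6| = √((4)² + (0)²) = √16 = 4
|V_6V_1| = √((-4)² + (3)²) = √25 = 5
Perimeter = 12 + 9 + 5 + 13 + 4 + 5 = 48.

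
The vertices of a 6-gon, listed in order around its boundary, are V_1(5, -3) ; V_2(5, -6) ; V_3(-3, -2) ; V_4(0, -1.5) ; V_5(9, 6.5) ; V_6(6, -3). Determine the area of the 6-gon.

Apply the shoelace (surveyor's) formula: 2A = Σ (x_i·y_{i+1} − x_{i+1}·y_i), indices taken mod 6.
Σ = (-15) + (-28) + (4.5) + (13.5) + (-66) + (-3) = -94
Area = |Σ|/2 = 47.

47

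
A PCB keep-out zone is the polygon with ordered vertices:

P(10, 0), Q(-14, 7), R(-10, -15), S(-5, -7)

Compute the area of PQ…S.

207.5

Apply the surveyor's formula: 2A = Σ (x_i·y_{i+1} − x_{i+1}·y_i), indices taken mod 4.
P→Q: (10)(7) − (-14)(0) = 70
Q→R: (-14)(-15) − (-10)(7) = 280
R→S: (-10)(-7) − (-5)(-15) = -5
S→P: (-5)(0) − (10)(-7) = 70
Σ = 415
Area = |Σ|/2 = 207.5.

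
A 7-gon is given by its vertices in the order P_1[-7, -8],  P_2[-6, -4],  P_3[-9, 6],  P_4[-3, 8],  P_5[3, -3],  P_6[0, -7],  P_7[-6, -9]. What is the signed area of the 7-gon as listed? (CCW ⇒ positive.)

Apply the shoelace (surveyor's) formula: 2A = Σ (x_i·y_{i+1} − x_{i+1}·y_i), indices taken mod 7.
Cross-terms: -20, -72, -54, -15, -21, -42, -15  ⇒  Σ = -239
Signed area = Σ/2 = -119.5 (negative ⇒ clockwise traversal).

-119.5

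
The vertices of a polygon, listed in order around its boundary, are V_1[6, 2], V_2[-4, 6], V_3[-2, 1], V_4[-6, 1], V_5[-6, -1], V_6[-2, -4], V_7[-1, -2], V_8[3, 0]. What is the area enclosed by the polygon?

Apply the shoelace (surveyor's) formula: 2A = Σ (x_i·y_{i+1} − x_{i+1}·y_i), indices taken mod 8.
Σ = (44) + (8) + (4) + (12) + (22) + (0) + (6) + (6) = 102
Area = |Σ|/2 = 51.

51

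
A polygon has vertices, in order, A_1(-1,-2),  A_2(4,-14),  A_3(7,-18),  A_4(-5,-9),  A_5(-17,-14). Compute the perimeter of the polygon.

|A_1A_2| = √((5)² + (-12)²) = √169 = 13
|A_2A_3| = √((3)² + (-4)²) = √25 = 5
|A_3A_4| = √((-12)² + (9)²) = √225 = 15
|A_4A_5| = √((-12)² + (-5)²) = √169 = 13
|A_5A_1| = √((16)² + (12)²) = √400 = 20
Perimeter = 13 + 5 + 15 + 13 + 20 = 66.

66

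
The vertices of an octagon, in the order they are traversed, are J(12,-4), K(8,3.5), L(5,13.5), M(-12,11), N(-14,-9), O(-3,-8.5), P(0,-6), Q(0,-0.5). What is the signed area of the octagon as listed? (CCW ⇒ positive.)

Apply the shoelace (surveyor's) formula: 2A = Σ (x_i·y_{i+1} − x_{i+1}·y_i), indices taken mod 8.
J→K: (12)(3.5) − (8)(-4) = 74
K→L: (8)(13.5) − (5)(3.5) = 90.5
L→M: (5)(11) − (-12)(13.5) = 217
M→N: (-12)(-9) − (-14)(11) = 262
N→O: (-14)(-8.5) − (-3)(-9) = 92
O→P: (-3)(-6) − (0)(-8.5) = 18
P→Q: (0)(-0.5) − (0)(-6) = 0
Q→J: (0)(-4) − (12)(-0.5) = 6
Σ = 759.5
Signed area = Σ/2 = 379.75 (positive ⇒ counter-clockwise traversal).

379.75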